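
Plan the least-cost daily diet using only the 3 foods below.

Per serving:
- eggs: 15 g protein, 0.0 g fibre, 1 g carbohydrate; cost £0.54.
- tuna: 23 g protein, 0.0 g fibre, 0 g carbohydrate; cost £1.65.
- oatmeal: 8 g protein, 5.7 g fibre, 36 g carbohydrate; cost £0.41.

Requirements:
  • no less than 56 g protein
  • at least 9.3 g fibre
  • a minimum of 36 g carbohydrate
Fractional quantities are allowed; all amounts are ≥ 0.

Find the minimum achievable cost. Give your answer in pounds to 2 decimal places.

£2.22

Treat it as an LP. Let x1 = servings of eggs, x2 = servings of tuna, x3 = servings of oatmeal.
Minimize 0.54x1 + 1.65x2 + 0.41x3 subject to:
  15x1 + 23x2 + 8x3 ≥ 56   (protein)
  5.7x3 ≥ 9.3   (fibre)
  1x1 + 36x3 ≥ 36   (carbohydrate)
  x1, x2, x3 ≥ 0.
The optimal basis is {eggs, oatmeal}; tuna drops out. Binding constraints: protein and fibre.
Optimal quantities: eggs = 2.863 servings, oatmeal = 1.632 servings.
Hence cost = 0.54·2.863 + 0.41·1.632 = £2.2151.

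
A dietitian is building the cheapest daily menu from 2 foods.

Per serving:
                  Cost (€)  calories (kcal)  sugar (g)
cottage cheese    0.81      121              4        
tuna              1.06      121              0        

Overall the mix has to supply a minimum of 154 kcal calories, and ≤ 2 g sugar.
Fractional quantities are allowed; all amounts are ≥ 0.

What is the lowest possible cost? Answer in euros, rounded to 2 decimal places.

€1.22

Let x1 = servings of cottage cheese, x2 = servings of tuna.
min 0.81x1 + 1.06x2 s.t.:
  121x1 + 121x2 ≥ 154   (calories)
  4x1 ≤ 2   (sugar)
  x1, x2 ≥ 0.
Both inputs are positive at the optimum. Binding constraints: calories and sugar.
So cottage cheese = 0.5 servings, tuna = 0.7727 servings.
Total cost: 0.81·0.5 + 1.06·0.7727 = 1.2241.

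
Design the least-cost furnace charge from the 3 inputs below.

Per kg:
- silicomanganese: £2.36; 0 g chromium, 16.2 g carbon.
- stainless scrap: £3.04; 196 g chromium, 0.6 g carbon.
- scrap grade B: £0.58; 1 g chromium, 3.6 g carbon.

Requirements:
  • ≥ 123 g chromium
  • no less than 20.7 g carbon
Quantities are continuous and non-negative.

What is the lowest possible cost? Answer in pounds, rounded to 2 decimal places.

£4.87

Set it up as a linear program. Let x1 = kg of silicomanganese, x2 = kg of stainless scrap, x3 = kg of scrap grade B.
Minimize 2.36x1 + 3.04x2 + 0.58x3 subject to:
  196x2 + 1x3 ≥ 123   (chromium)
  16.2x1 + 0.6x2 + 3.6x3 ≥ 20.7   (carbon)
  x1, x2, x3 ≥ 0.
The minimum-cost mix takes nothing from scrap grade B — only silicomanganese, stainless scrap. Binding constraints: chromium and carbon.
Solving gives x1 = 1.255, x2 = 0.6276.
Objective = 2.36·1.255 + 3.04·0.6276 = 4.8697.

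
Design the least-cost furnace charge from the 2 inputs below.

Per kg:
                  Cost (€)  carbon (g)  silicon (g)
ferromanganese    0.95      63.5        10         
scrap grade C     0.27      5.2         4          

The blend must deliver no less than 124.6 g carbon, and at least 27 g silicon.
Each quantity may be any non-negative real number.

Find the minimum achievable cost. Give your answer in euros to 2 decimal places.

Treat it as an LP. Let x1 = kg of ferromanganese, x2 = kg of scrap grade C.
min 0.95x1 + 0.27x2 s.t.:
  63.5x1 + 5.2x2 ≥ 124.6   (carbon)
  10x1 + 4x2 ≥ 27   (silicon)
  x1, x2 ≥ 0.
Both inputs are positive at the optimum. The carbon and silicon requirements are met with equality.
Optimal quantities: ferromanganese = 1.772 kg, scrap grade C = 2.319 kg.
Total cost: 0.95·1.772 + 0.27·2.319 = 2.3095.

€2.31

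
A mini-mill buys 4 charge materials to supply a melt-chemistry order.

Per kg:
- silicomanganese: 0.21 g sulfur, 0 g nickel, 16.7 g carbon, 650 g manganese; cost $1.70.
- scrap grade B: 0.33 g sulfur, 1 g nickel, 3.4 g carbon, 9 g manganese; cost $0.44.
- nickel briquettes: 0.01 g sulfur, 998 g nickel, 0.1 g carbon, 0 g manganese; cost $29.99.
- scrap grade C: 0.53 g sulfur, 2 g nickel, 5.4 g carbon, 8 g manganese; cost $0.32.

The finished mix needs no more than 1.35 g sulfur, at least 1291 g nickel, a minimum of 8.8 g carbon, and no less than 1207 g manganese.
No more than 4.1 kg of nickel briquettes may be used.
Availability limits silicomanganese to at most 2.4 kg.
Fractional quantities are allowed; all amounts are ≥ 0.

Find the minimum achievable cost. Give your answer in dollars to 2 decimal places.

$41.95

Set it up as a linear program. Let x1 = kg of silicomanganese, x2 = kg of scrap grade B, x3 = kg of nickel briquettes, x4 = kg of scrap grade C.
min 1.7x1 + 0.44x2 + 29.99x3 + 0.32x4 subject to:
  0.21x1 + 0.33x2 + 0.01x3 + 0.53x4 ≤ 1.35   (sulfur)
  1x2 + 998x3 + 2x4 ≥ 1291   (nickel)
  16.7x1 + 3.4x2 + 0.1x3 + 5.4x4 ≥ 8.8   (carbon)
  650x1 + 9x2 + 8x4 ≥ 1207   (manganese)
  x3 ≤ 4.1
  x1 ≤ 2.4
  x1, x2, x3, x4 ≥ 0.
The cheapest feasible vertex uses only silicomanganese, nickel briquettes; scrap grade B, scrap grade C are not used. Binding constraints: nickel and manganese.
So silicomanganese = 1.8569 kg, nickel briquettes = 1.2936 kg.
Objective = 1.7·1.8569 + 29.99·1.2936 = 41.9518.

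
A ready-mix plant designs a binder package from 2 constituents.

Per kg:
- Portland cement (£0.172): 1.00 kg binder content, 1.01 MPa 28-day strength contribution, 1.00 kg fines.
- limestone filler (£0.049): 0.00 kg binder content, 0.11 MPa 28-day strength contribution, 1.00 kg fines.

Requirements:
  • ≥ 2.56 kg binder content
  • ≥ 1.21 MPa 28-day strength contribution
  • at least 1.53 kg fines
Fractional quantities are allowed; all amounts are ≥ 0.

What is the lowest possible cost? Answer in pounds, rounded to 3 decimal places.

This is a linear program. Let x1 = kg of Portland cement, x2 = kg of limestone filler.
Minimise 0.172x1 + 0.049x2 subject to:
  1x1 ≥ 2.56   (binder content)
  1.01x1 + 0.11x2 ≥ 1.21   (28-day strength contribution)
  1x1 + 1x2 ≥ 1.53   (fines)
  x1, x2 ≥ 0.
The optimal basis is {Portland cement}; limestone filler drops out. Binding constraint: binder content.
Optimal quantities: Portland cement = 2.56 kg.
Cost = 0.172·2.56 = 0.44032.

£0.440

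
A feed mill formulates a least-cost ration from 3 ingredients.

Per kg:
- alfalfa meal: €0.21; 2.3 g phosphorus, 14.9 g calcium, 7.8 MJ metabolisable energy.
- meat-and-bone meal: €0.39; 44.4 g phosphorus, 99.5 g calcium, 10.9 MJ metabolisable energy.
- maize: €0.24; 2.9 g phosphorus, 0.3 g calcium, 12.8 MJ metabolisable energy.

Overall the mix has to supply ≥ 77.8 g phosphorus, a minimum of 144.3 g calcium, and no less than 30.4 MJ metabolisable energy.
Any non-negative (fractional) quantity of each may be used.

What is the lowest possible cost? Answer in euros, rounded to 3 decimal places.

Treat it as an LP. Let x1 = kg of alfalfa meal, x2 = kg of meat-and-bone meal, x3 = kg of maize.
min 0.21x1 + 0.39x2 + 0.24x3 s.t.:
  2.3x1 + 44.4x2 + 2.9x3 ≥ 77.8   (phosphorus)
  14.9x1 + 99.5x2 + 0.3x3 ≥ 144.3   (calcium)
  7.8x1 + 10.9x2 + 12.8x3 ≥ 30.4   (metabolisable energy)
  x1, x2, x3 ≥ 0.
The minimum-cost mix takes nothing from alfalfa meal — only meat-and-bone meal, maize. There the phosphorus and metabolisable energy constraints are tight.
Solving gives x2 = 1.691, x3 = 0.9348.
Objective = 0.39·1.691 + 0.24·0.9348 = 0.88384.

€0.884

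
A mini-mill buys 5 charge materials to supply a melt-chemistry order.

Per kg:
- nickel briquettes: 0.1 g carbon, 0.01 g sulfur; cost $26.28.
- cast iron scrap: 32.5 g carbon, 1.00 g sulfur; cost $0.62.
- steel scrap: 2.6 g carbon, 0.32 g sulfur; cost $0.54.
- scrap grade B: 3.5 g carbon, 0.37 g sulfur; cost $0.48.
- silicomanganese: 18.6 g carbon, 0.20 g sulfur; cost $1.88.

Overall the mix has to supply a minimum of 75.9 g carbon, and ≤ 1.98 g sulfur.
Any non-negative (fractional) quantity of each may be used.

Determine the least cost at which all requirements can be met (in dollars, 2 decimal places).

$2.90

Let x1 = kg of nickel briquettes, x2 = kg of cast iron scrap, x3 = kg of steel scrap, x4 = kg of scrap grade B, x5 = kg of silicomanganese.
Minimise 26.28x1 + 0.62x2 + 0.54x3 + 0.48x4 + 1.88x5 with:
  0.1x1 + 32.5x2 + 2.6x3 + 3.5x4 + 18.6x5 ≥ 75.9   (carbon)
  0.01x1 + 1x2 + 0.32x3 + 0.37x4 + 0.2x5 ≤ 1.98   (sulfur)
  x1, x2, x3, x4, x5 ≥ 0.
At the optimum only cast iron scrap, silicomanganese are positive (nickel briquettes, steel scrap, scrap grade B = 0). The carbon and sulfur requirements are met with equality.
Optimal quantities: cast iron scrap = 1.789 kg, silicomanganese = 0.9545 kg.
Objective = 0.62·1.789 + 1.88·0.9545 = 2.9036.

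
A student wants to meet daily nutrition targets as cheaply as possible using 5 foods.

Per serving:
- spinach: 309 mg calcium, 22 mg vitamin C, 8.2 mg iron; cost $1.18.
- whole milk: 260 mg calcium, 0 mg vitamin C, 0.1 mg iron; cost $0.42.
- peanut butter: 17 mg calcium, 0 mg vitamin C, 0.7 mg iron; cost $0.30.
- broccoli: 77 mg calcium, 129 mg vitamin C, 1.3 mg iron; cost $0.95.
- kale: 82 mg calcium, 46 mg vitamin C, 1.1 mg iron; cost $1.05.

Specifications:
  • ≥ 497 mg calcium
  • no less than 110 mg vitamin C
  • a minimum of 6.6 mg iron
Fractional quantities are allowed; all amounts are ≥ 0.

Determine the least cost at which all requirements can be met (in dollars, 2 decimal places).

$1.87

This is a linear program. Let x1 = servings of spinach, x2 = servings of whole milk, x3 = servings of peanut butter, x4 = servings of broccoli, x5 = servings of kale.
Minimise 1.18x1 + 0.42x2 + 0.3x3 + 0.95x4 + 1.05x5 with:
  309x1 + 260x2 + 17x3 + 77x4 + 82x5 ≥ 497   (calcium)
  22x1 + 129x4 + 46x5 ≥ 110   (vitamin C)
  8.2x1 + 0.1x2 + 0.7x3 + 1.3x4 + 1.1x5 ≥ 6.6   (iron)
  x1, x2, x3, x4, x5 ≥ 0.
The minimum-cost mix takes nothing from peanut butter, kale — only spinach, whole milk, broccoli. Binding constraints: calcium, vitamin C, iron.
So spinach = 0.6772 servings, whole milk = 0.8884 servings, broccoli = 0.7372 servings.
Hence cost = 1.18·0.6772 + 0.42·0.8884 + 0.95·0.7372 = $1.8726.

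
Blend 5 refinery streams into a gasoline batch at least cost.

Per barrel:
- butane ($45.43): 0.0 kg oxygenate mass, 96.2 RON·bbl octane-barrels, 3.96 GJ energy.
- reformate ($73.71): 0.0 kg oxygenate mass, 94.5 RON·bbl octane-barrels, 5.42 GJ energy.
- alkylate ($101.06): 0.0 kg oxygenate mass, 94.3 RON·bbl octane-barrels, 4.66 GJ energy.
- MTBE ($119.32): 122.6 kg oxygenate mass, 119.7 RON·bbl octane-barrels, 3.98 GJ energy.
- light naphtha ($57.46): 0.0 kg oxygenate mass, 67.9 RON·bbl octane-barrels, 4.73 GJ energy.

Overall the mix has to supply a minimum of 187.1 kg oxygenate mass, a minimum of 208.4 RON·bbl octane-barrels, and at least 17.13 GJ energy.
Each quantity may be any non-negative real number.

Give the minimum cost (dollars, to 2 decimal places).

Set it up as a linear program. Let x1 = barrels of butane, x2 = barrels of reformate, x3 = barrels of alkylate, x4 = barrels of MTBE, x5 = barrels of light naphtha.
min 45.43x1 + 73.71x2 + 101.06x3 + 119.32x4 + 57.46x5 s.t.:
  122.6x4 ≥ 187.1   (oxygenate mass)
  96.2x1 + 94.5x2 + 94.3x3 + 119.7x4 + 67.9x5 ≥ 208.4   (octane-barrels)
  3.96x1 + 5.42x2 + 4.66x3 + 3.98x4 + 4.73x5 ≥ 17.13   (energy)
  x1, x2, x3, x4, x5 ≥ 0.
The minimum-cost mix takes nothing from reformate, alkylate, light naphtha — only butane, MTBE. The oxygenate mass and energy requirements are met with equality.
Solving gives x1 = 2.7919, x4 = 1.5261.
Hence cost = 45.43·2.7919 + 119.32·1.5261 = $308.9303.

$308.93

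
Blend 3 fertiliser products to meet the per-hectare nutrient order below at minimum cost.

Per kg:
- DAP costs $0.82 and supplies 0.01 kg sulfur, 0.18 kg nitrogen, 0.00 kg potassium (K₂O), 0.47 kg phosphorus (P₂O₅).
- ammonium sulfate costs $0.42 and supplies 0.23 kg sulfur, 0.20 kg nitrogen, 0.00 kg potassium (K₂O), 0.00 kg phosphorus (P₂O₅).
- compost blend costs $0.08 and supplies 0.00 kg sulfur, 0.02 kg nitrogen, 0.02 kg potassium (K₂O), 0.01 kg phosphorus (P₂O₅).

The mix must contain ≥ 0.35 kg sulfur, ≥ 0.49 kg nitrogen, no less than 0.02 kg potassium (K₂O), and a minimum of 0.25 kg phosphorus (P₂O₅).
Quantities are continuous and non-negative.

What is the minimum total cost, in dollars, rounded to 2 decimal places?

$1.29

Let x1 = kg of DAP, x2 = kg of ammonium sulfate, x3 = kg of compost blend.
Minimise 0.82x1 + 0.42x2 + 0.08x3 with:
  0.01x1 + 0.23x2 ≥ 0.35   (sulfur)
  0.18x1 + 0.2x2 + 0.02x3 ≥ 0.49   (nitrogen)
  0.02x3 ≥ 0.02   (potassium (K₂O))
  0.47x1 + 0.01x3 ≥ 0.25   (phosphorus (P₂O₅))
  x1, x2, x3 ≥ 0.
The optimal mix uses every input. The nitrogen, potassium (K₂O), phosphorus (P₂O₅) requirements are met with equality.
That vertex is x1 = 0.5106, x2 = 1.89, x3 = 1.
Hence cost = 0.82·0.5106 + 0.42·1.89 + 0.08·1 = $1.2925.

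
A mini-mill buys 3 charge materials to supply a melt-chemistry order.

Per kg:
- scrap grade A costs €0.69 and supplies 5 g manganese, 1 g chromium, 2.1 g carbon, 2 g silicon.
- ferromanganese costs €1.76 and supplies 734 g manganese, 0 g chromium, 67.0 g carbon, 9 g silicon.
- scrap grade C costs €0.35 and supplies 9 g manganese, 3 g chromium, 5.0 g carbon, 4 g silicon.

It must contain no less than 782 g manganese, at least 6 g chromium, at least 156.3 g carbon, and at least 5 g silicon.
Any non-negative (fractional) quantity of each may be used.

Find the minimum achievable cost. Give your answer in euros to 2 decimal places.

This is a linear program. Let x1 = kg of scrap grade A, x2 = kg of ferromanganese, x3 = kg of scrap grade C.
min 0.69x1 + 1.76x2 + 0.35x3 s.t.:
  5x1 + 734x2 + 9x3 ≥ 782   (manganese)
  1x1 + 3x3 ≥ 6   (chromium)
  2.1x1 + 67x2 + 5x3 ≥ 156.3   (carbon)
  2x1 + 9x2 + 4x3 ≥ 5   (silicon)
  x1, x2, x3 ≥ 0.
The minimum-cost mix takes nothing from scrap grade A — only ferromanganese, scrap grade C. The chromium and carbon requirements are met with equality.
So ferromanganese = 2.184 kg, scrap grade C = 2 kg.
Hence cost = 1.76·2.184 + 0.35·2 = €4.5438.

€4.54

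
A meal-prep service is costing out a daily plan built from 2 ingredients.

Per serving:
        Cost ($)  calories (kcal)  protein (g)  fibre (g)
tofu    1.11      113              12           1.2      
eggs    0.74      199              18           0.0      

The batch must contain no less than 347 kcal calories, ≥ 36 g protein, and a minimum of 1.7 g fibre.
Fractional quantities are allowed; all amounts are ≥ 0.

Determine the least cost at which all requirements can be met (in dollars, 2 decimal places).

$2.35

Let x1 = servings of tofu, x2 = servings of eggs.
min 1.11x1 + 0.74x2 s.t.:
  113x1 + 199x2 ≥ 347   (calories)
  12x1 + 18x2 ≥ 36   (protein)
  1.2x1 ≥ 1.7   (fibre)
  x1, x2 ≥ 0.
Both inputs are positive at the optimum. There the protein and fibre constraints are tight.
So tofu = 1.417 servings, eggs = 1.056 servings.
Cost = 1.11·1.417 + 0.74·1.056 = 2.3543.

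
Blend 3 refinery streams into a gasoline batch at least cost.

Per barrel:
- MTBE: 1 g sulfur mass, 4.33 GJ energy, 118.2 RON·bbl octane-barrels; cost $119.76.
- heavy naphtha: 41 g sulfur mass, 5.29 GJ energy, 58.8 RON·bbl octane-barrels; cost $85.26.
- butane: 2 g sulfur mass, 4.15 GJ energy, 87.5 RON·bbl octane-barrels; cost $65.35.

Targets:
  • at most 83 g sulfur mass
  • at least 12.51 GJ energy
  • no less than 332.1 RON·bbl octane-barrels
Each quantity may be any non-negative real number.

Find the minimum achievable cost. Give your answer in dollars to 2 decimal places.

Let x1 = barrels of MTBE, x2 = barrels of heavy naphtha, x3 = barrels of butane.
Minimize 119.76x1 + 85.26x2 + 65.35x3 s.t.:
  1x1 + 41x2 + 2x3 ≤ 83   (sulfur mass)
  4.33x1 + 5.29x2 + 4.15x3 ≥ 12.51   (energy)
  118.2x1 + 58.8x2 + 87.5x3 ≥ 332.1   (octane-barrels)
  x1, x2, x3 ≥ 0.
The optimal basis is {butane}; MTBE, heavy naphtha drop out. Binding constraint: octane-barrels.
Solving gives x3 = 3.7954.
Hence cost = 65.35·3.7954 = $248.0294.

$248.03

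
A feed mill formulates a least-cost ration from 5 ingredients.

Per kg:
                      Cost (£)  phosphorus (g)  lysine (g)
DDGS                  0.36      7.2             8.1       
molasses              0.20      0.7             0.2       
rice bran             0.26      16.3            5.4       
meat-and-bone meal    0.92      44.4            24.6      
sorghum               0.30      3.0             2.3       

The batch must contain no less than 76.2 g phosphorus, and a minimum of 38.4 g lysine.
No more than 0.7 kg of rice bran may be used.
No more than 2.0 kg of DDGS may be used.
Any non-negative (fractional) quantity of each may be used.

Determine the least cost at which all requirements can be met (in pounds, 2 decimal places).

Let x1 = kg of DDGS, x2 = kg of molasses, x3 = kg of rice bran, x4 = kg of meat-and-bone meal, x5 = kg of sorghum.
min 0.36x1 + 0.2x2 + 0.26x3 + 0.92x4 + 0.3x5 subject to:
  7.2x1 + 0.7x2 + 16.3x3 + 44.4x4 + 3x5 ≥ 76.2   (phosphorus)
  8.1x1 + 0.2x2 + 5.4x3 + 24.6x4 + 2.3x5 ≥ 38.4   (lysine)
  x3 ≤ 0.7
  x1 ≤ 2
  x1, x2, x3, x4, x5 ≥ 0.
The minimum-cost mix takes nothing from DDGS, molasses, sorghum — only rice bran, meat-and-bone meal. There the phosphorus and the rice bran cap constraints are tight.
So rice bran = 0.7 kg, meat-and-bone meal = 1.459 kg.
Objective = 0.26·0.7 + 0.92·1.459 = 1.5243.

£1.52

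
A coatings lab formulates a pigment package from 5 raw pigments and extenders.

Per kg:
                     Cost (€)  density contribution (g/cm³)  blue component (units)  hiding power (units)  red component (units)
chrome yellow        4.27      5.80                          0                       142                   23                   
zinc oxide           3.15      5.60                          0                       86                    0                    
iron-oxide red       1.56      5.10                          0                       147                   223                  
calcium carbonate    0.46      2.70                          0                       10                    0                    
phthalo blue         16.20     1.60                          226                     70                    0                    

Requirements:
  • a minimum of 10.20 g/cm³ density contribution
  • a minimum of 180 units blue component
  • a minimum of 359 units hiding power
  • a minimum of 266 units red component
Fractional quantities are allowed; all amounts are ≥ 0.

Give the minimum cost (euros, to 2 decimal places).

Let x1 = kg of chrome yellow, x2 = kg of zinc oxide, x3 = kg of iron-oxide red, x4 = kg of calcium carbonate, x5 = kg of phthalo blue.
min 4.27x1 + 3.15x2 + 1.56x3 + 0.46x4 + 16.2x5 s.t.:
  5.8x1 + 5.6x2 + 5.1x3 + 2.7x4 + 1.6x5 ≥ 10.2   (density contribution)
  226x5 ≥ 180   (blue component)
  142x1 + 86x2 + 147x3 + 10x4 + 70x5 ≥ 359   (hiding power)
  23x1 + 223x3 ≥ 266   (red component)
  x1, x2, x3, x4, x5 ≥ 0.
At the optimum only iron-oxide red, phthalo blue are positive (chrome yellow, zinc oxide, calcium carbonate = 0). Binding constraints: blue component and hiding power.
So iron-oxide red = 2.063 kg, phthalo blue = 0.7965 kg.
Hence cost = 1.56·2.063 + 16.2·0.7965 = €16.1216.

€16.12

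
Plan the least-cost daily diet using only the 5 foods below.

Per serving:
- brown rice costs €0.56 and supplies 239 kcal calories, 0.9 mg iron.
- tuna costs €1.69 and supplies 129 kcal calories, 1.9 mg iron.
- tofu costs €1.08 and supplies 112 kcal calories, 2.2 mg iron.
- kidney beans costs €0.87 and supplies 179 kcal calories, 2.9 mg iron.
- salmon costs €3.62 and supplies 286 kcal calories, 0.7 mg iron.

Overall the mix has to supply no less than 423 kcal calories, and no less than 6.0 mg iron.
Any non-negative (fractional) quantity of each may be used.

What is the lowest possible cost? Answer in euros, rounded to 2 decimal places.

Set it up as a linear program. Let x1 = servings of brown rice, x2 = servings of tuna, x3 = servings of tofu, x4 = servings of kidney beans, x5 = servings of salmon.
min 0.56x1 + 1.69x2 + 1.08x3 + 0.87x4 + 3.62x5 s.t.:
  239x1 + 129x2 + 112x3 + 179x4 + 286x5 ≥ 423   (calories)
  0.9x1 + 1.9x2 + 2.2x3 + 2.9x4 + 0.7x5 ≥ 6   (iron)
  x1, x2, x3, x4, x5 ≥ 0.
The optimal basis is {brown rice, kidney beans}; tuna, tofu, salmon drop out. Binding constraints: calories and iron.
So brown rice = 0.287 servings, kidney beans = 1.98 servings.
Hence cost = 0.56·0.287 + 0.87·1.98 = €1.8833.

€1.88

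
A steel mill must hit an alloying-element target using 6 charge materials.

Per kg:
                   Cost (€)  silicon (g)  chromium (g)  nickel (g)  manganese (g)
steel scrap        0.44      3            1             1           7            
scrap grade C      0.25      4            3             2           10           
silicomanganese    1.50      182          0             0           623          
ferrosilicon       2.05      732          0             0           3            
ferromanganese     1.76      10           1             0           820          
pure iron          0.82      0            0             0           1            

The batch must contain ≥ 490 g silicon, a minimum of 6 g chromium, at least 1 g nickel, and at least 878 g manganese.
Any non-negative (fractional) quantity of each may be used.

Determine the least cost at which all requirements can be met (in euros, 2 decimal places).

€3.21

Let x1 = kg of steel scrap, x2 = kg of scrap grade C, x3 = kg of silicomanganese, x4 = kg of ferrosilicon, x5 = kg of ferromanganese, x6 = kg of pure iron.
Minimize 0.44x1 + 0.25x2 + 1.5x3 + 2.05x4 + 1.76x5 + 0.82x6 s.t.:
  3x1 + 4x2 + 182x3 + 732x4 + 10x5 ≥ 490   (silicon)
  1x1 + 3x2 + 1x5 ≥ 6   (chromium)
  1x1 + 2x2 ≥ 1   (nickel)
  7x1 + 10x2 + 623x3 + 3x4 + 820x5 + 1x6 ≥ 878   (manganese)
  x1, x2, x3, x4, x5, x6 ≥ 0.
The optimal basis is {scrap grade C, silicomanganese, ferrosilicon}; steel scrap, ferromanganese, pure iron drop out. Binding constraints: silicon, chromium, manganese.
So scrap grade C = 2 kg, silicomanganese = 1.376 kg, ferrosilicon = 0.3164 kg.
Objective = 0.25·2 + 1.5·1.376 + 2.05·0.3164 = 3.2126.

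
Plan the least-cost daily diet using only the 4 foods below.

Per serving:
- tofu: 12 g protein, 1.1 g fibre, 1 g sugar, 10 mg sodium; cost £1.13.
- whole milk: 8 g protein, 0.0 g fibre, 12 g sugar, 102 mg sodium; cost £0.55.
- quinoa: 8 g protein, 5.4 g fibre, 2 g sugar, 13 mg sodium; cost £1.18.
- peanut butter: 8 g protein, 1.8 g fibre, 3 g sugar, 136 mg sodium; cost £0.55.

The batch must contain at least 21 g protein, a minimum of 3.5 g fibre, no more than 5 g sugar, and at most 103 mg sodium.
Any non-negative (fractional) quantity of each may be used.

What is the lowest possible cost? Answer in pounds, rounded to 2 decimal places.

£1.93

Let x1 = servings of tofu, x2 = servings of whole milk, x3 = servings of quinoa, x4 = servings of peanut butter.
Minimise 1.13x1 + 0.55x2 + 1.18x3 + 0.55x4 with:
  12x1 + 8x2 + 8x3 + 8x4 ≥ 21   (protein)
  1.1x1 + 5.4x3 + 1.8x4 ≥ 3.5   (fibre)
  1x1 + 12x2 + 2x3 + 3x4 ≤ 5   (sugar)
  10x1 + 102x2 + 13x3 + 136x4 ≤ 103   (sodium)
  x1, x2, x3, x4 ≥ 0.
At the optimum only tofu, quinoa, peanut butter are positive (whole milk = 0). Binding constraints: protein, fibre, sodium.
That vertex is x1 = 1.19, x3 = 0.1885, x4 = 0.6519.
Hence cost = 1.13·1.19 + 1.18·0.1885 + 0.55·0.6519 = £1.9257.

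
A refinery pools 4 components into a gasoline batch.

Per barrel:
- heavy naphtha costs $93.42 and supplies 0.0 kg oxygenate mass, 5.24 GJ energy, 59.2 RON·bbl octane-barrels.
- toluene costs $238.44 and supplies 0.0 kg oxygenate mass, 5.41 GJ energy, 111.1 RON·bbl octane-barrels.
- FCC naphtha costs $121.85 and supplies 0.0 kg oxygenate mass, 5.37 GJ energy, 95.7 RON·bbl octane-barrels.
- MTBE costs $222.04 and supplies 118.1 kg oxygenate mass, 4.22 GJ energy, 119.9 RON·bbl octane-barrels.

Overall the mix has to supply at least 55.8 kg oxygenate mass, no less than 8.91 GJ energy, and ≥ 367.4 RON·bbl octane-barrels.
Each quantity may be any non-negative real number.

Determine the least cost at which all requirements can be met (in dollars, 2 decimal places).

$500.57

Set it up as a linear program. Let x1 = barrels of heavy naphtha, x2 = barrels of toluene, x3 = barrels of FCC naphtha, x4 = barrels of MTBE.
min 93.42x1 + 238.44x2 + 121.85x3 + 222.04x4 with:
  118.1x4 ≥ 55.8   (oxygenate mass)
  5.24x1 + 5.41x2 + 5.37x3 + 4.22x4 ≥ 8.91   (energy)
  59.2x1 + 111.1x2 + 95.7x3 + 119.9x4 ≥ 367.4   (octane-barrels)
  x1, x2, x3, x4 ≥ 0.
The minimum-cost mix takes nothing from heavy naphtha, toluene — only FCC naphtha, MTBE. There the oxygenate mass and octane-barrels constraints are tight.
Optimal quantities: FCC naphtha = 3.2471 barrels, MTBE = 0.47248 barrels.
Hence cost = 121.85·3.2471 + 222.04·0.47248 = $500.5686.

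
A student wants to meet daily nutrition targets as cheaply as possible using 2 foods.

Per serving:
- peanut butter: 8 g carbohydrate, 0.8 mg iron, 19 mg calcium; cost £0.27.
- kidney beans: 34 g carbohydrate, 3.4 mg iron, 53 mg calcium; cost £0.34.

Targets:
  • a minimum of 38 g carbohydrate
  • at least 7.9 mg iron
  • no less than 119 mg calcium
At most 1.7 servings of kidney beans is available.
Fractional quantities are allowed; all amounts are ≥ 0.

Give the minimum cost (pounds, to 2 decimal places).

Treat it as an LP. Let x1 = servings of peanut butter, x2 = servings of kidney beans.
min 0.27x1 + 0.34x2 s.t.:
  8x1 + 34x2 ≥ 38   (carbohydrate)
  0.8x1 + 3.4x2 ≥ 7.9   (iron)
  19x1 + 53x2 ≥ 119   (calcium)
  x2 ≤ 1.7
  x1, x2 ≥ 0.
Both inputs are positive at the optimum. The iron and the kidney beans cap requirements are met with equality.
So peanut butter = 2.65 servings, kidney beans = 1.7 servings.
Hence cost = 0.27·2.65 + 0.34·1.7 = £1.2935.

£1.29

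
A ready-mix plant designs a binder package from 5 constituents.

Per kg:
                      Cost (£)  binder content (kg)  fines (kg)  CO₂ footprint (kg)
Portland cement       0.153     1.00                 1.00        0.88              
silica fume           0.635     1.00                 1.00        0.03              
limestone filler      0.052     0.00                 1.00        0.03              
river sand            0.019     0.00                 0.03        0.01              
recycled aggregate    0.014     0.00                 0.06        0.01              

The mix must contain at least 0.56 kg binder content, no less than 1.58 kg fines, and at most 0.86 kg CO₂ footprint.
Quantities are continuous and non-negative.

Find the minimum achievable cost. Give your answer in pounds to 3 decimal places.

Let x1 = kg of Portland cement, x2 = kg of silica fume, x3 = kg of limestone filler, x4 = kg of river sand, x5 = kg of recycled aggregate.
min 0.153x1 + 0.635x2 + 0.052x3 + 0.019x4 + 0.014x5 subject to:
  1x1 + 1x2 ≥ 0.56   (binder content)
  1x1 + 1x2 + 1x3 + 0.03x4 + 0.06x5 ≥ 1.58   (fines)
  0.88x1 + 0.03x2 + 0.03x3 + 0.01x4 + 0.01x5 ≤ 0.86   (CO₂ footprint)
  x1, x2, x3, x4, x5 ≥ 0.
The optimal basis is {Portland cement, limestone filler}; silica fume, river sand, recycled aggregate drop out. There the binder content and fines constraints are tight.
So Portland cement = 0.56 kg, limestone filler = 1.02 kg.
Cost = 0.153·0.56 + 0.052·1.02 = 0.13872.

£0.139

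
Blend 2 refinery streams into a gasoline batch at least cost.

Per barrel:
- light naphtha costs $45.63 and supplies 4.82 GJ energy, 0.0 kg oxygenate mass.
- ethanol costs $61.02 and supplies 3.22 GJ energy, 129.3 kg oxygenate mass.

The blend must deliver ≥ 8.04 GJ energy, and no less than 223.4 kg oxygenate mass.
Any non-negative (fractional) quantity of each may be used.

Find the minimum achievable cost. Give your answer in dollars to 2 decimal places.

Set it up as a linear program. Let x1 = barrels of light naphtha, x2 = barrels of ethanol.
Minimise 45.63x1 + 61.02x2 with:
  4.82x1 + 3.22x2 ≥ 8.04   (energy)
  129.3x2 ≥ 223.4   (oxygenate mass)
  x1, x2 ≥ 0.
Both inputs are positive at the optimum. There the energy and oxygenate mass constraints are tight.
So light naphtha = 0.513817 barrels, ethanol = 1.72776 barrels.
Objective = 45.63·0.513817 + 61.02·1.72776 = 128.8734.

$128.87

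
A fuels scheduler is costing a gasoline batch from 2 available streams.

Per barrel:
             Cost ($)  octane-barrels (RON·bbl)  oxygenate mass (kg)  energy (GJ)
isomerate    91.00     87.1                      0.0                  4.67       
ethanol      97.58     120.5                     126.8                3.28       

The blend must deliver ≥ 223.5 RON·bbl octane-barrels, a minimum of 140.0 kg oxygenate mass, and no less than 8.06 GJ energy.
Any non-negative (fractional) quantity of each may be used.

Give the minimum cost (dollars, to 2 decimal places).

$198.58

Let x1 = barrels of isomerate, x2 = barrels of ethanol.
Minimize 91x1 + 97.58x2 s.t.:
  87.1x1 + 120.5x2 ≥ 223.5   (octane-barrels)
  126.8x2 ≥ 140   (oxygenate mass)
  4.67x1 + 3.28x2 ≥ 8.06   (energy)
  x1, x2 ≥ 0.
Both inputs are positive at the optimum. There the octane-barrels and energy constraints are tight.
Optimal quantities: isomerate = 0.8596 barrels, ethanol = 1.2334 barrels.
Total cost: 91·0.8596 + 97.58·1.2334 = 198.5788.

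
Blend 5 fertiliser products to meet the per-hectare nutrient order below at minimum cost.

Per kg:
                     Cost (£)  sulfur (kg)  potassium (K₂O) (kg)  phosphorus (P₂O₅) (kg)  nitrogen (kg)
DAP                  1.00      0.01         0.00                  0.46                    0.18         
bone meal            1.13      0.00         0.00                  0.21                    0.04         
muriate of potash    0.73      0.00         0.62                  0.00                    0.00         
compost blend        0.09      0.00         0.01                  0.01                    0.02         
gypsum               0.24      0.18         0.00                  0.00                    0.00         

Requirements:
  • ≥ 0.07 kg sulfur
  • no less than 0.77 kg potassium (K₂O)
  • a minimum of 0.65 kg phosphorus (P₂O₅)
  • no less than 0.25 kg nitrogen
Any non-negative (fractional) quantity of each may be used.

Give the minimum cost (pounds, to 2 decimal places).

Treat it as an LP. Let x1 = kg of DAP, x2 = kg of bone meal, x3 = kg of muriate of potash, x4 = kg of compost blend, x5 = kg of gypsum.
Minimise 1x1 + 1.13x2 + 0.73x3 + 0.09x4 + 0.24x5 s.t.:
  0.01x1 + 0.18x5 ≥ 0.07   (sulfur)
  0.62x3 + 0.01x4 ≥ 0.77   (potassium (K₂O))
  0.46x1 + 0.21x2 + 0.01x4 ≥ 0.65   (phosphorus (P₂O₅))
  0.18x1 + 0.04x2 + 0.02x4 ≥ 0.25   (nitrogen)
  x1, x2, x3, x4, x5 ≥ 0.
At the optimum only DAP, muriate of potash, gypsum are positive (bone meal, compost blend = 0). Binding constraints: sulfur, potassium (K₂O), phosphorus (P₂O₅).
Solving gives x1 = 1.413, x3 = 1.242, x5 = 0.3104.
Hence cost = 1·1.413 + 0.73·1.242 + 0.24·0.3104 = £2.3942.

£2.39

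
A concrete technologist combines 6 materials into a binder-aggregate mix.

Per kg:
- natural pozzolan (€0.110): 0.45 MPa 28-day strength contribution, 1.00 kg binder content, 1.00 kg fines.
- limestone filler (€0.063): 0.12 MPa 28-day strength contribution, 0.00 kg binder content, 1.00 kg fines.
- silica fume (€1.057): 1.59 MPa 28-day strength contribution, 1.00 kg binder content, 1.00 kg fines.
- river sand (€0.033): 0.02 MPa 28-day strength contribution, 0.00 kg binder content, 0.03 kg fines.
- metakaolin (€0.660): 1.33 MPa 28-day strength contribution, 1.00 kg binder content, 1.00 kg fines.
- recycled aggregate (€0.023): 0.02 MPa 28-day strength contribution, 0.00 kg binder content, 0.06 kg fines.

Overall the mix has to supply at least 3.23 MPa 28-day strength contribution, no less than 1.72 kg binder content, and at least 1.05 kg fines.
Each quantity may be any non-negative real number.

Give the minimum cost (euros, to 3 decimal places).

This is a linear program. Let x1 = kg of natural pozzolan, x2 = kg of limestone filler, x3 = kg of silica fume, x4 = kg of river sand, x5 = kg of metakaolin, x6 = kg of recycled aggregate.
Minimize 0.11x1 + 0.063x2 + 1.057x3 + 0.033x4 + 0.66x5 + 0.023x6 s.t.:
  0.45x1 + 0.12x2 + 1.59x3 + 0.02x4 + 1.33x5 + 0.02x6 ≥ 3.23   (28-day strength contribution)
  1x1 + 1x3 + 1x5 ≥ 1.72   (binder content)
  1x1 + 1x2 + 1x3 + 0.03x4 + 1x5 + 0.06x6 ≥ 1.05   (fines)
  x1, x2, x3, x4, x5, x6 ≥ 0.
At the optimum only natural pozzolan is positive (limestone filler, silica fume, river sand, metakaolin, recycled aggregate = 0). There the 28-day strength contribution constraint is tight.
So natural pozzolan = 7.178 kg.
Total cost: 0.11·7.178 = 0.78958.

€0.790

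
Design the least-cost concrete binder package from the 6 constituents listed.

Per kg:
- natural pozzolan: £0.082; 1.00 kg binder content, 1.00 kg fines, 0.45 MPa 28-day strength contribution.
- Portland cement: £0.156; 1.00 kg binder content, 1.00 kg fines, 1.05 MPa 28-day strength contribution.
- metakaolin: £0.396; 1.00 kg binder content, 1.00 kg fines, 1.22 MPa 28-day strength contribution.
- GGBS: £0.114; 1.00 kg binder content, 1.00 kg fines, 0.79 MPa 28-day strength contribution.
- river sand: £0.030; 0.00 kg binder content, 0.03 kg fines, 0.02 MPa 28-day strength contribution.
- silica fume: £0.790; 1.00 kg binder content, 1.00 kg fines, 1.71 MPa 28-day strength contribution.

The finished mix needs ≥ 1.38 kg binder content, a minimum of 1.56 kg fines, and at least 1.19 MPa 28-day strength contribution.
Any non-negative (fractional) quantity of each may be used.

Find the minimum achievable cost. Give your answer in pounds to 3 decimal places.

Let x1 = kg of natural pozzolan, x2 = kg of Portland cement, x3 = kg of metakaolin, x4 = kg of GGBS, x5 = kg of river sand, x6 = kg of silica fume.
min 0.082x1 + 0.156x2 + 0.396x3 + 0.114x4 + 0.03x5 + 0.79x6 s.t.:
  1x1 + 1x2 + 1x3 + 1x4 + 1x6 ≥ 1.38   (binder content)
  1x1 + 1x2 + 1x3 + 1x4 + 0.03x5 + 1x6 ≥ 1.56   (fines)
  0.45x1 + 1.05x2 + 1.22x3 + 0.79x4 + 0.02x5 + 1.71x6 ≥ 1.19   (28-day strength contribution)
  x1, x2, x3, x4, x5, x6 ≥ 0.
The optimal basis is {natural pozzolan, GGBS}; Portland cement, metakaolin, river sand, silica fume drop out. Binding constraints: fines and 28-day strength contribution.
So natural pozzolan = 0.1247 kg, GGBS = 1.435 kg.
Cost = 0.082·0.1247 + 0.114·1.435 = 0.17382.

£0.174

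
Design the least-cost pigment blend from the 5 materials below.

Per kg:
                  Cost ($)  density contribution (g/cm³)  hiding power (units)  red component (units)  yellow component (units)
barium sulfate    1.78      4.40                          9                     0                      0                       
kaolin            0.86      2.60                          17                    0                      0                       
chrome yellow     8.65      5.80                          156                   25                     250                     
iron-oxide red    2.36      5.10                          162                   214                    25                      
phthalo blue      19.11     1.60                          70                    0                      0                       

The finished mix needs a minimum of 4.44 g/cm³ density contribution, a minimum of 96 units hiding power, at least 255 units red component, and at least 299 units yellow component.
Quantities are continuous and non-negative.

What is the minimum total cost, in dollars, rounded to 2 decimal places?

This is a linear program. Let x1 = kg of barium sulfate, x2 = kg of kaolin, x3 = kg of chrome yellow, x4 = kg of iron-oxide red, x5 = kg of phthalo blue.
min 1.78x1 + 0.86x2 + 8.65x3 + 2.36x4 + 19.11x5 subject to:
  4.4x1 + 2.6x2 + 5.8x3 + 5.1x4 + 1.6x5 ≥ 4.44   (density contribution)
  9x1 + 17x2 + 156x3 + 162x4 + 70x5 ≥ 96   (hiding power)
  25x3 + 214x4 ≥ 255   (red component)
  250x3 + 25x4 ≥ 299   (yellow component)
  x1, x2, x3, x4, x5 ≥ 0.
The cheapest feasible vertex uses only chrome yellow, iron-oxide red; barium sulfate, kaolin, phthalo blue are not used. The red component and yellow component requirements are met with equality.
That vertex is x3 = 1.09, x4 = 1.064.
Hence cost = 8.65·1.09 + 2.36·1.064 = $11.9395.

$11.94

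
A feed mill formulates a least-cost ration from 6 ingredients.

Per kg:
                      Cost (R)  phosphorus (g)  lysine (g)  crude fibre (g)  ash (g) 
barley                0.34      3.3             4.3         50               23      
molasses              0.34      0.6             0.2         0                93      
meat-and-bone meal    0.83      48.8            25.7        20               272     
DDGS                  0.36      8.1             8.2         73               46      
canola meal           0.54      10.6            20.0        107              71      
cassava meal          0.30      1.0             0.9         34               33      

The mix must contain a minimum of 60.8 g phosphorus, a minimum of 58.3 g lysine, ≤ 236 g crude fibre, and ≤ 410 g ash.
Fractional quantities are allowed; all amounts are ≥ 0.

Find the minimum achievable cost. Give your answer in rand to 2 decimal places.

R1.69

This is a linear program. Let x1 = kg of barley, x2 = kg of molasses, x3 = kg of meat-and-bone meal, x4 = kg of DDGS, x5 = kg of canola meal, x6 = kg of cassava meal.
Minimise 0.34x1 + 0.34x2 + 0.83x3 + 0.36x4 + 0.54x5 + 0.3x6 subject to:
  3.3x1 + 0.6x2 + 48.8x3 + 8.1x4 + 10.6x5 + 1x6 ≥ 60.8   (phosphorus)
  4.3x1 + 0.2x2 + 25.7x3 + 8.2x4 + 20x5 + 0.9x6 ≥ 58.3   (lysine)
  50x1 + 20x3 + 73x4 + 107x5 + 34x6 ≤ 236   (crude fibre)
  23x1 + 93x2 + 272x3 + 46x4 + 71x5 + 33x6 ≤ 410   (ash)
  x1, x2, x3, x4, x5, x6 ≥ 0.
The optimal basis is {meat-and-bone meal, canola meal}; barley, molasses, DDGS, cassava meal drop out. There the phosphorus and lysine constraints are tight.
Solving gives x3 = 0.85, x5 = 1.823.
Objective = 0.83·0.85 + 0.54·1.823 = 1.6899.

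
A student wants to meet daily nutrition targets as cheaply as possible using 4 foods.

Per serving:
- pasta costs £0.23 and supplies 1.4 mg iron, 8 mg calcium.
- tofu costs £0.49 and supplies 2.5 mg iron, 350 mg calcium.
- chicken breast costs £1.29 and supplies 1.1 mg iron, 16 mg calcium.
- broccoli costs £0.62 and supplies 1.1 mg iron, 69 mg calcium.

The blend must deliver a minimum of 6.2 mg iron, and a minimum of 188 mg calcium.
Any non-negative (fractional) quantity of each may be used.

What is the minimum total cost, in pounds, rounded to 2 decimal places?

Treat it as an LP. Let x1 = servings of pasta, x2 = servings of tofu, x3 = servings of chicken breast, x4 = servings of broccoli.
min 0.23x1 + 0.49x2 + 1.29x3 + 0.62x4 with:
  1.4x1 + 2.5x2 + 1.1x3 + 1.1x4 ≥ 6.2   (iron)
  8x1 + 350x2 + 16x3 + 69x4 ≥ 188   (calcium)
  x1, x2, x3, x4 ≥ 0.
The optimal basis is {pasta, tofu}; chicken breast, broccoli drop out. The iron and calcium requirements are met with equality.
So pasta = 3.617 servings, tofu = 0.4545 servings.
Total cost: 0.23·3.617 + 0.49·0.4545 = 1.0546.

£1.05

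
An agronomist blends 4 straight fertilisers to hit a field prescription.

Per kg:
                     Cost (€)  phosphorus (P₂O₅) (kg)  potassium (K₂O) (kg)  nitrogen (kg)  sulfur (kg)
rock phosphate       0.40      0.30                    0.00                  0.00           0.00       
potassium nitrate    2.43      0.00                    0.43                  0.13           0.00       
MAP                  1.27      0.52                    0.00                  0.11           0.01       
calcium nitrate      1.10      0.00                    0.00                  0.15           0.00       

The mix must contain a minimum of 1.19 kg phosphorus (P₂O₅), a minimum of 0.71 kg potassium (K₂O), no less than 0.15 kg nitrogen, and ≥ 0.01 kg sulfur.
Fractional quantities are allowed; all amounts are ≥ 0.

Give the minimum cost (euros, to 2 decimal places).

Let x1 = kg of rock phosphate, x2 = kg of potassium nitrate, x3 = kg of MAP, x4 = kg of calcium nitrate.
min 0.4x1 + 2.43x2 + 1.27x3 + 1.1x4 s.t.:
  0.3x1 + 0.52x3 ≥ 1.19   (phosphorus (P₂O₅))
  0.43x2 ≥ 0.71   (potassium (K₂O))
  0.13x2 + 0.11x3 + 0.15x4 ≥ 0.15   (nitrogen)
  0.01x3 ≥ 0.01   (sulfur)
  x1, x2, x3, x4 ≥ 0.
The optimal basis is {rock phosphate, potassium nitrate, MAP}; calcium nitrate drops out. There the phosphorus (P₂O₅), potassium (K₂O), sulfur constraints are tight.
Solving gives x1 = 2.233, x2 = 1.651, x3 = 1.
Total cost: 0.4·2.233 + 2.43·1.651 + 1.27·1 = 6.1751.

€6.18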